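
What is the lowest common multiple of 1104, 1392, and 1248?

1104 = 2^4 × 3 × 23
1392 = 2^4 × 3 × 29
1248 = 2^5 × 3 × 13
LCM(1104, 1392, 1248) = 2^5 × 3 × 13 × 23 × 29 = 832416.

832416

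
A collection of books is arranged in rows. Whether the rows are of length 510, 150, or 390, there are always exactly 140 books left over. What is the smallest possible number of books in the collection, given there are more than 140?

N − 140 must be a common multiple of 510, 150, and 390.
510 = 2 × 3 × 5 × 17
150 = 2 × 3 × 5^2
390 = 2 × 3 × 5 × 13
LCM(510, 150, 390) = 2 × 3 × 5^2 × 13 × 17 = 33150.
Smallest N > 140 is LCM + 140 = 33150 + 140 = 33290.

33290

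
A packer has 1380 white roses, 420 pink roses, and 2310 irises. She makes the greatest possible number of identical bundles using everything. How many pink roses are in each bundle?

14

Number of bundles = gcd(1380, 420, 2310).
1380 = 2^2 × 3 × 5 × 23
420 = 2^2 × 3 × 5 × 7
2310 = 2 × 3 × 5 × 7 × 11
gcd(1380, 420, 2310) = 2 × 3 × 5 = 30.
pink roses per bundle = 420 / 30 = 14.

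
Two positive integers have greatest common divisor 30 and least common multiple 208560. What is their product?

6256800

For any two positive integers, gcd × lcm = product = 30 × 208560 = 6256800.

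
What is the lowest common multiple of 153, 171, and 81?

26163

153 = 3^2 × 17
171 = 3^2 × 19
81 = 3^4
LCM(153, 171, 81) = 3^4 × 17 × 19 = 26163.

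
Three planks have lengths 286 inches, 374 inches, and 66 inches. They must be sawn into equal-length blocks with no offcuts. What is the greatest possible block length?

This is the greatest common divisor of 286, 374, and 66.
286 = 2 × 11 × 13
374 = 2 × 11 × 17
66 = 2 × 3 × 11
gcd(286, 374, 66) = 2 × 11 = 22.

22 inches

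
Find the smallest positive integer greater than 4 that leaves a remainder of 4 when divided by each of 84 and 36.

N − 4 must be a common multiple of 84 and 36.
84 = 2^2 × 3 × 7
36 = 2^2 × 3^2
LCM(84, 36) = 2^2 × 3^2 × 7 = 252.
Smallest N > 4 is LCM + 4 = 252 + 4 = 256.

256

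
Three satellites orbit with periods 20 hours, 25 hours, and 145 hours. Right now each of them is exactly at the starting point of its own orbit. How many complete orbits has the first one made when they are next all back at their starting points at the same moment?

145 orbits

They are all back at their starting positions together after one LCM of the periods.
20 = 2^2 × 5
25 = 5^2
145 = 5 × 29
LCM(20, 25, 145) = 2^2 × 5^2 × 29 = 2900.
Orbits for period 20: 2900 / 20 = 145.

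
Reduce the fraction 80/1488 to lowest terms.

80 = 2^4 × 5
1488 = 2^4 × 3 × 31
gcd(80, 1488) = 2^4 = 16.
Divide numerator and denominator by 16: 80/1488 = 5/93.

5/93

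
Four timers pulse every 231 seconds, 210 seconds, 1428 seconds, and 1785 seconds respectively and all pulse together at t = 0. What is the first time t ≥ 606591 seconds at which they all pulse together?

628320 seconds

Joint pulses occur at multiples of LCM(231, 210, 1428, 1785).
231 = 3 × 7 × 11
210 = 2 × 3 × 5 × 7
1428 = 2^2 × 3 × 7 × 17
1785 = 3 × 5 × 7 × 17
LCM(231, 210, 1428, 1785) = 2^2 × 3 × 5 × 7 × 11 × 17 = 78540.
Smallest multiple of 78540 that is ≥ 606591: ⌈606591/78540⌉ × 78540 = 8 × 78540 = 628320.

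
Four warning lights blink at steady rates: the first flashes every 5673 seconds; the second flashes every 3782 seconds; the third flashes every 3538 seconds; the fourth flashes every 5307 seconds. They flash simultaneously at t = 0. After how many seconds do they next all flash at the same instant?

329034 seconds

We need the least common multiple of the intervals.
5673 = 3 × 31 × 61
3782 = 2 × 31 × 61
3538 = 2 × 29 × 61
5307 = 3 × 29 × 61
LCM(5673, 3782, 3538, 5307) = 2 × 3 × 29 × 31 × 61 = 329034.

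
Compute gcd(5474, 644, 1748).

46

5474 = 2 × 7 × 17 × 23
644 = 2^2 × 7 × 23
1748 = 2^2 × 19 × 23
gcd(5474, 644, 1748) = 2 × 23 = 46.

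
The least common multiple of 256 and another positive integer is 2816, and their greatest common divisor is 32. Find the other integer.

gcd × lcm = product of the two integers, so the other integer is (32 × 2816) / 256 = 352.

352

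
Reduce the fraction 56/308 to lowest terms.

2/11

56 = 2^3 × 7
308 = 2^2 × 7 × 11
gcd(56, 308) = 2^2 × 7 = 28.
Divide numerator and denominator by 28: 56/308 = 2/11.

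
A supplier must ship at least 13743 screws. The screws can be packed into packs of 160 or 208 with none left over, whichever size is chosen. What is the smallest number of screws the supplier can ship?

The number of screws must be a common multiple of 160 and 208, so a multiple of their LCM.
160 = 2^5 × 5
208 = 2^4 × 13
LCM(160, 208) = 2^5 × 5 × 13 = 2080.
Smallest multiple of 2080 that is ≥ 13743: ⌈13743/2080⌉ × 2080 = 7 × 2080 = 14560.

14560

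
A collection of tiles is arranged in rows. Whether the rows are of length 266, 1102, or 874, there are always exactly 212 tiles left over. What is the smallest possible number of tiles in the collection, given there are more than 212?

177634

N − 212 must be a common multiple of 266, 1102, and 874.
266 = 2 × 7 × 19
1102 = 2 × 19 × 29
874 = 2 × 19 × 23
LCM(266, 1102, 874) = 2 × 7 × 19 × 23 × 29 = 177422.
Smallest N > 212 is LCM + 212 = 177422 + 212 = 177634.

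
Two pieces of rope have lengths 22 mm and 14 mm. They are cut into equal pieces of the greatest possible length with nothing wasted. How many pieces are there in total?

Piece length = gcd(22, 14).
22 = 2 × 11
14 = 2 × 7
gcd(22, 14) = 2.
Total pieces = 22/2 + 14/2 = 11 + 7 = 18.

18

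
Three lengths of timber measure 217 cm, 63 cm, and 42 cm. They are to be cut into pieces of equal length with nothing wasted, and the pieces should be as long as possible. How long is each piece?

7 cm

Each piece length must divide every original length, so the longest possible is gcd(217, 63, 42).
217 = 7 × 31
63 = 3^2 × 7
42 = 2 × 3 × 7
gcd(217, 63, 42) = 7.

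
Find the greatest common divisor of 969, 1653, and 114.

969 = 3 × 17 × 19
1653 = 3 × 19 × 29
114 = 2 × 3 × 19
gcd(969, 1653, 114) = 3 × 19 = 57.

57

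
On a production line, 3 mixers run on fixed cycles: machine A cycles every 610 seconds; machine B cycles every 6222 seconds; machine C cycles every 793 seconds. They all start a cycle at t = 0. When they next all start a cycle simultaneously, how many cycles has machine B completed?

65 cycles

The first common completion time is the LCM of the periods.
610 = 2 × 5 × 61
6222 = 2 × 3 × 17 × 61
793 = 13 × 61
LCM(610, 6222, 793) = 2 × 3 × 5 × 13 × 17 × 61 = 404430.
Cycles for period 6222: 404430 / 6222 = 65.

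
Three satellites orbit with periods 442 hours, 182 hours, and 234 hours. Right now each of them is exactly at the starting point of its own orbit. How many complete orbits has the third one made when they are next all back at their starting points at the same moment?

119 orbits

The first common completion time is the LCM of the periods.
442 = 2 × 13 × 17
182 = 2 × 7 × 13
234 = 2 × 3^2 × 13
LCM(442, 182, 234) = 2 × 3^2 × 7 × 13 × 17 = 27846.
Orbits for period 234: 27846 / 234 = 119.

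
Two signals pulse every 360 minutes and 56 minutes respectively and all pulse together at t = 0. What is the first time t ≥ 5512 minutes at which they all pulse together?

7560 minutes

Joint pulses occur at multiples of LCM(360, 56).
360 = 2^3 × 3^2 × 5
56 = 2^3 × 7
LCM(360, 56) = 2^3 × 3^2 × 5 × 7 = 2520.
Smallest multiple of 2520 that is ≥ 5512: ⌈5512/2520⌉ × 2520 = 3 × 2520 = 7560.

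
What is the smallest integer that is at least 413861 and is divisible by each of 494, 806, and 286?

505362

The integer must be a common multiple of 494, 806, and 286, so a multiple of their LCM.
494 = 2 × 13 × 19
806 = 2 × 13 × 31
286 = 2 × 11 × 13
LCM(494, 806, 286) = 2 × 11 × 13 × 19 × 31 = 168454.
Smallest multiple of 168454 that is ≥ 413861: ⌈413861/168454⌉ × 168454 = 3 × 168454 = 505362.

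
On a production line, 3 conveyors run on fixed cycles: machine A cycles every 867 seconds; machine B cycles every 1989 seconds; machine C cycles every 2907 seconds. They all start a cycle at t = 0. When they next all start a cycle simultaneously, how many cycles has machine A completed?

741 cycles

The first common completion time is the LCM of the periods.
867 = 3 × 17^2
1989 = 3^2 × 13 × 17
2907 = 3^2 × 17 × 19
LCM(867, 1989, 2907) = 3^2 × 13 × 17^2 × 19 = 642447.
Cycles for period 867: 642447 / 867 = 741.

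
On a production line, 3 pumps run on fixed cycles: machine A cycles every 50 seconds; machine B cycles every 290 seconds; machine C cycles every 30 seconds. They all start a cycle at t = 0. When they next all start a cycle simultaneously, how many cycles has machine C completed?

145 cycles

They are all back at their starting positions together after one LCM of the periods.
50 = 2 × 5^2
290 = 2 × 5 × 29
30 = 2 × 3 × 5
LCM(50, 290, 30) = 2 × 3 × 5^2 × 29 = 4350.
Cycles for period 30: 4350 / 30 = 145.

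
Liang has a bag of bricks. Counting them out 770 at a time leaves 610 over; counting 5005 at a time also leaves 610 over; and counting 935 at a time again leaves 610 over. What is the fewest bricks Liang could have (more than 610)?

N − 610 must be a common multiple of 770, 5005, and 935.
770 = 2 × 5 × 7 × 11
5005 = 5 × 7 × 11 × 13
935 = 5 × 11 × 17
LCM(770, 5005, 935) = 2 × 5 × 7 × 11 × 13 × 17 = 170170.
Smallest N > 610 is LCM + 610 = 170170 + 610 = 170780.

170780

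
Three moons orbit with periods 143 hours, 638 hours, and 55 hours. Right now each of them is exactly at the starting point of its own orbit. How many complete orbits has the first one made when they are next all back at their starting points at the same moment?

They are all back at their starting positions together after one LCM of the periods.
143 = 11 × 13
638 = 2 × 11 × 29
55 = 5 × 11
LCM(143, 638, 55) = 2 × 5 × 11 × 13 × 29 = 41470.
Orbits for period 143: 41470 / 143 = 290.

290 orbits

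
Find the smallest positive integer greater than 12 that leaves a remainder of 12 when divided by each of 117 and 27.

N − 12 must be a common multiple of 117 and 27.
117 = 3^2 × 13
27 = 3^3
LCM(117, 27) = 3^3 × 13 = 351.
Smallest N > 12 is LCM + 12 = 351 + 12 = 363.

363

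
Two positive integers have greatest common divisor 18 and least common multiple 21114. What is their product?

380052

For any two positive integers, gcd × lcm = product = 18 × 21114 = 380052.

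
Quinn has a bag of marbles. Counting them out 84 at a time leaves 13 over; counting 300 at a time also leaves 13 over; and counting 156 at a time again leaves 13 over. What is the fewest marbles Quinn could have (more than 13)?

N − 13 must be a common multiple of 84, 300, and 156.
84 = 2^2 × 3 × 7
300 = 2^2 × 3 × 5^2
156 = 2^2 × 3 × 13
LCM(84, 300, 156) = 2^2 × 3 × 5^2 × 7 × 13 = 27300.
Smallest N > 13 is LCM + 13 = 27300 + 13 = 27313.

27313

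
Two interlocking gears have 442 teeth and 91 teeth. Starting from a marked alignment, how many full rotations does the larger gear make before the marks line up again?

All finish a whole number of cycles simultaneously at t = LCM of the periods.
442 = 2 × 13 × 17
91 = 7 × 13
LCM(442, 91) = 2 × 7 × 13 × 17 = 3094.
Rotations for period 442: 3094 / 442 = 7.

7 rotations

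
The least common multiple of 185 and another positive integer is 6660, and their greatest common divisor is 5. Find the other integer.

180

gcd × lcm = product of the two integers, so the other integer is (5 × 6660) / 185 = 180.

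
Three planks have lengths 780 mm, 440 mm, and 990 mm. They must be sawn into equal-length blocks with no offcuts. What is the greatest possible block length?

10 mm

The block length must divide every plank, so the greatest is gcd(780, 440, 990).
780 = 2^2 × 3 × 5 × 13
440 = 2^3 × 5 × 11
990 = 2 × 3^2 × 5 × 11
gcd(780, 440, 990) = 2 × 5 = 10.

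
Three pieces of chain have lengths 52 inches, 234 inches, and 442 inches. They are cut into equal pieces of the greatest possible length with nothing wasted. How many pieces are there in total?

28

Piece length = gcd(52, 234, 442).
52 = 2^2 × 13
234 = 2 × 3^2 × 13
442 = 2 × 13 × 17
gcd(52, 234, 442) = 2 × 13 = 26.
Total pieces = 52/26 + 234/26 + 442/26 = 2 + 9 + 17 = 28.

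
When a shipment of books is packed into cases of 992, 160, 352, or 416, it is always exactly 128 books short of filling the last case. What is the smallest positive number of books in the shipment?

Being 128 short of a full case of size k means N ≡ −128 (mod k), i.e. N + 128 is a multiple of each size.
992 = 2^5 × 31
160 = 2^5 × 5
352 = 2^5 × 11
416 = 2^5 × 13
LCM(992, 160, 352, 416) = 2^5 × 5 × 11 × 13 × 31 = 709280.
Smallest positive N is 709280 − 128 = 709152.

709152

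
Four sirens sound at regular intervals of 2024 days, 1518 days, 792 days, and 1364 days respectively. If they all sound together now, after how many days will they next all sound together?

They coincide at every common multiple of the periods; the first is the LCM.
2024 = 2^3 × 11 × 23
1518 = 2 × 3 × 11 × 23
792 = 2^3 × 3^2 × 11
1364 = 2^2 × 11 × 31
LCM(2024, 1518, 792, 1364) = 2^3 × 3^2 × 11 × 23 × 31 = 564696.

564696 days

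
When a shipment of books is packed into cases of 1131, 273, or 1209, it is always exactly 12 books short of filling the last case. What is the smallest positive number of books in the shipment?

245415

Being 12 short of a full case of size k means N ≡ −12 (mod k), i.e. N + 12 is a multiple of each size.
1131 = 3 × 13 × 29
273 = 3 × 7 × 13
1209 = 3 × 13 × 31
LCM(1131, 273, 1209) = 3 × 7 × 13 × 29 × 31 = 245427.
Smallest positive N is 245427 − 12 = 245415.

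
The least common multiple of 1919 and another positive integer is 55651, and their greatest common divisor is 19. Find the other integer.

gcd × lcm = product of the two integers, so the other integer is (19 × 55651) / 1919 = 551.

551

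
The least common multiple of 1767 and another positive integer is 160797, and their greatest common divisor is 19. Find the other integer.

gcd × lcm = product of the two integers, so the other integer is (19 × 160797) / 1767 = 1729.

1729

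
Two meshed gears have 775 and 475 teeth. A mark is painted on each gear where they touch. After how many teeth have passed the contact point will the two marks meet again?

They coincide at every common multiple of the periods; the first is the LCM.
775 = 5^2 × 31
475 = 5^2 × 19
LCM(775, 475) = 5^2 × 19 × 31 = 14725.

14725 teeth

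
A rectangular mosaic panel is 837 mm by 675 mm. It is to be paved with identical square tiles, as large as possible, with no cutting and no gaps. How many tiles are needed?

Tile side = gcd(837, 675).
837 = 3^3 × 31
675 = 3^3 × 5^2
gcd(837, 675) = 3^3 = 27.
Tiles: (837/27) × (675/27) = 31 × 25 = 775.

775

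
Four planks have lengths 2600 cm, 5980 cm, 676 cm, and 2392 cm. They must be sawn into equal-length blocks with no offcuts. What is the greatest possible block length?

52 cm

This is the greatest common divisor of 2600, 5980, 676, and 2392.
2600 = 2^3 × 5^2 × 13
5980 = 2^2 × 5 × 13 × 23
676 = 2^2 × 13^2
2392 = 2^3 × 13 × 23
gcd(2600, 5980, 676, 2392) = 2^2 × 13 = 52.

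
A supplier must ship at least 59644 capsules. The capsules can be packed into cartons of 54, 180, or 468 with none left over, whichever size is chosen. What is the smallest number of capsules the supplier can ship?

63180

The number of capsules must be a common multiple of 54, 180, and 468, so a multiple of their LCM.
54 = 2 × 3^3
180 = 2^2 × 3^2 × 5
468 = 2^2 × 3^2 × 13
LCM(54, 180, 468) = 2^2 × 3^3 × 5 × 13 = 7020.
Smallest multiple of 7020 that is ≥ 59644: ⌈59644/7020⌉ × 7020 = 9 × 7020 = 63180.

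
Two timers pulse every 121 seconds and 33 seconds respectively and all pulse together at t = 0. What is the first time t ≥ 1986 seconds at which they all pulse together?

Joint pulses occur at multiples of LCM(121, 33).
121 = 11^2
33 = 3 × 11
LCM(121, 33) = 3 × 11^2 = 363.
Smallest multiple of 363 that is ≥ 1986: ⌈1986/363⌉ × 363 = 6 × 363 = 2178.

2178 seconds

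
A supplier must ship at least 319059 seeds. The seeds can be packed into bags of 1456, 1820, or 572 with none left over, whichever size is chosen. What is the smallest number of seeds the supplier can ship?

320320

The number of seeds must be a common multiple of 1456, 1820, and 572, so a multiple of their LCM.
1456 = 2^4 × 7 × 13
1820 = 2^2 × 5 × 7 × 13
572 = 2^2 × 11 × 13
LCM(1456, 1820, 572) = 2^4 × 5 × 7 × 11 × 13 = 80080.
Smallest multiple of 80080 that is ≥ 319059: ⌈319059/80080⌉ × 80080 = 4 × 80080 = 320320.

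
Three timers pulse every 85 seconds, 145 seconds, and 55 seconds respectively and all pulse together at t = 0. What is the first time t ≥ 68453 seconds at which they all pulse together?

81345 seconds

Joint pulses occur at multiples of LCM(85, 145, 55).
85 = 5 × 17
145 = 5 × 29
55 = 5 × 11
LCM(85, 145, 55) = 5 × 11 × 17 × 29 = 27115.
Smallest multiple of 27115 that is ≥ 68453: ⌈68453/27115⌉ × 27115 = 3 × 27115 = 81345.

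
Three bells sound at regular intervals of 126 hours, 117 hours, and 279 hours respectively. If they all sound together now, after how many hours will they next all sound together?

They coincide at every common multiple of the periods; the first is the LCM.
126 = 2 × 3^2 × 7
117 = 3^2 × 13
279 = 3^2 × 31
LCM(126, 117, 279) = 2 × 3^2 × 7 × 13 × 31 = 50778.

50778 hours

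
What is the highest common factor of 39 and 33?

3

39 = 3 × 13
33 = 3 × 11
gcd(39, 33) = 3.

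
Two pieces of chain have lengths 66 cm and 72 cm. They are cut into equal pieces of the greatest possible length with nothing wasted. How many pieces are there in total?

23

Piece length = gcd(66, 72).
66 = 2 × 3 × 11
72 = 2^3 × 3^2
gcd(66, 72) = 2 × 3 = 6.
Total pieces = 66/6 + 72/6 = 11 + 12 = 23.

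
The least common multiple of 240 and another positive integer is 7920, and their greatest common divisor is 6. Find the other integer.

gcd × lcm = product of the two integers, so the other integer is (6 × 7920) / 240 = 198.

198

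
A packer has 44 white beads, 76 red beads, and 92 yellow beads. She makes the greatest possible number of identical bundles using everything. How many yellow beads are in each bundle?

Number of bundles = gcd(44, 76, 92).
44 = 2^2 × 11
76 = 2^2 × 19
92 = 2^2 × 23
gcd(44, 76, 92) = 2^2 = 4.
yellow beads per bundle = 92 / 4 = 23.

23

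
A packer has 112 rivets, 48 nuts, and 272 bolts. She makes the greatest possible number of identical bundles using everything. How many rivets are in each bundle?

Number of bundles = gcd(112, 48, 272).
112 = 2^4 × 7
48 = 2^4 × 3
272 = 2^4 × 17
gcd(112, 48, 272) = 2^4 = 16.
rivets per bundle = 112 / 16 = 7.

7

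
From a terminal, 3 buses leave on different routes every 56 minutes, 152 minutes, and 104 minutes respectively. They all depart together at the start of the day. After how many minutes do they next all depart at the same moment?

13832 minutes

They coincide at every common multiple of the periods; the first is the LCM.
56 = 2^3 × 7
152 = 2^3 × 19
104 = 2^3 × 13
LCM(56, 152, 104) = 2^3 × 7 × 13 × 19 = 13832.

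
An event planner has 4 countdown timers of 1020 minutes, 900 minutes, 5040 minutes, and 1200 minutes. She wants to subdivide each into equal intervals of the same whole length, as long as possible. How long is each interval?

The interval must divide each timer length; the longest such is the gcd.
1020 = 2^2 × 3 × 5 × 17
900 = 2^2 × 3^2 × 5^2
5040 = 2^4 × 3^2 × 5 × 7
1200 = 2^4 × 3 × 5^2
gcd(1020, 900, 5040, 1200) = 2^2 × 3 × 5 = 60.

60 minutes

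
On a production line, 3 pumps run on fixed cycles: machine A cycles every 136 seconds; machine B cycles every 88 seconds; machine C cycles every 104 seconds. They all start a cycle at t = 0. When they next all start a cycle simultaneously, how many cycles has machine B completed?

221 cycles

All finish a whole number of cycles simultaneously at t = LCM of the periods.
136 = 2^3 × 17
88 = 2^3 × 11
104 = 2^3 × 13
LCM(136, 88, 104) = 2^3 × 11 × 13 × 17 = 19448.
Cycles for period 88: 19448 / 88 = 221.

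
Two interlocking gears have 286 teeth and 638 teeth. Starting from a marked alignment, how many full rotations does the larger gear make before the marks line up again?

13 rotations

They are all back at their starting positions together after one LCM of the periods.
286 = 2 × 11 × 13
638 = 2 × 11 × 29
LCM(286, 638) = 2 × 11 × 13 × 29 = 8294.
Rotations for period 638: 8294 / 638 = 13.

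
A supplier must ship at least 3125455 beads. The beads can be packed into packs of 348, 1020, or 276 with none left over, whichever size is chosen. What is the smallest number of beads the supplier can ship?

3401700

The number of beads must be a common multiple of 348, 1020, and 276, so a multiple of their LCM.
348 = 2^2 × 3 × 29
1020 = 2^2 × 3 × 5 × 17
276 = 2^2 × 3 × 23
LCM(348, 1020, 276) = 2^2 × 3 × 5 × 17 × 23 × 29 = 680340.
Smallest multiple of 680340 that is ≥ 3125455: ⌈3125455/680340⌉ × 680340 = 5 × 680340 = 3401700.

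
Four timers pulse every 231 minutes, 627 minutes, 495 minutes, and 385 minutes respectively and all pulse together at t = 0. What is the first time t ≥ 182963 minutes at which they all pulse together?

Joint pulses occur at multiples of LCM(231, 627, 495, 385).
231 = 3 × 7 × 11
627 = 3 × 11 × 19
495 = 3^2 × 5 × 11
385 = 5 × 7 × 11
LCM(231, 627, 495, 385) = 3^2 × 5 × 7 × 11 × 19 = 65835.
Smallest multiple of 65835 that is ≥ 182963: ⌈182963/65835⌉ × 65835 = 3 × 65835 = 197505.

197505 minutes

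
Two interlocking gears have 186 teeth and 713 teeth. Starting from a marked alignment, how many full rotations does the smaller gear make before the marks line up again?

All finish a whole number of cycles simultaneously at t = LCM of the periods.
186 = 2 × 3 × 31
713 = 23 × 31
LCM(186, 713) = 2 × 3 × 23 × 31 = 4278.
Rotations for period 186: 4278 / 186 = 23.

23 rotations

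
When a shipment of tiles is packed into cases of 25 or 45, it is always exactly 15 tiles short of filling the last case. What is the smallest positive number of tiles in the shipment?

210

Being 15 short of a full case of size k means N ≡ −15 (mod k), i.e. N + 15 is a multiple of each size.
25 = 5^2
45 = 3^2 × 5
LCM(25, 45) = 3^2 × 5^2 = 225.
Smallest positive N is 225 − 15 = 210.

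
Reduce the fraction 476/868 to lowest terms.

476 = 2^2 × 7 × 17
868 = 2^2 × 7 × 31
gcd(476, 868) = 2^2 × 7 = 28.
Divide numerator and denominator by 28: 476/868 = 17/31.

17/31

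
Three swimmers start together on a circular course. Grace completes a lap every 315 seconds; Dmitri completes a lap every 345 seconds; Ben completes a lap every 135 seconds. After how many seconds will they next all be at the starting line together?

21735 seconds

They coincide at every common multiple of the periods; the first is the LCM.
315 = 3^2 × 5 × 7
345 = 3 × 5 × 23
135 = 3^3 × 5
LCM(315, 345, 135) = 3^3 × 5 × 7 × 23 = 21735.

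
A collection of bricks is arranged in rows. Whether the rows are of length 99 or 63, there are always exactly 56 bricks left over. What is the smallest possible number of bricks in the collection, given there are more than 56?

749

N − 56 must be a common multiple of 99 and 63.
99 = 3^2 × 11
63 = 3^2 × 7
LCM(99, 63) = 3^2 × 7 × 11 = 693.
Smallest N > 56 is LCM + 56 = 693 + 56 = 749.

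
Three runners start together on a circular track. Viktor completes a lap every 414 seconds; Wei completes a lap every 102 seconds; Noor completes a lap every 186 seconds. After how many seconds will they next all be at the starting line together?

They coincide at every common multiple of the periods; the first is the LCM.
414 = 2 × 3^2 × 23
102 = 2 × 3 × 17
186 = 2 × 3 × 31
LCM(414, 102, 186) = 2 × 3^2 × 17 × 23 × 31 = 218178.

218178 seconds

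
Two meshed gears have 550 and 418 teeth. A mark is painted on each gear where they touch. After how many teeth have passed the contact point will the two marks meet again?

We need the least common multiple of the intervals.
550 = 2 × 5^2 × 11
418 = 2 × 11 × 19
LCM(550, 418) = 2 × 5^2 × 11 × 19 = 10450.

10450 teeth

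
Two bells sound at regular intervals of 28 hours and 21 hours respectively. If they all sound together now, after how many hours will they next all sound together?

They coincide at every common multiple of the periods; the first is the LCM.
28 = 2^2 × 7
21 = 3 × 7
LCM(28, 21) = 2^2 × 3 × 7 = 84.

84 hours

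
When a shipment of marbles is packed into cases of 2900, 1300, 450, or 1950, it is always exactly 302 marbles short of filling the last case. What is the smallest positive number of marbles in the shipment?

338998

Being 302 short of a full case of size k means N ≡ −302 (mod k), i.e. N + 302 is a multiple of each size.
2900 = 2^2 × 5^2 × 29
1300 = 2^2 × 5^2 × 13
450 = 2 × 3^2 × 5^2
1950 = 2 × 3 × 5^2 × 13
LCM(2900, 1300, 450, 1950) = 2^2 × 3^2 × 5^2 × 13 × 29 = 339300.
Smallest positive N is 339300 − 302 = 338998.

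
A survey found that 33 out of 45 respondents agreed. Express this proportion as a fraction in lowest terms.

33 = 3 × 11
45 = 3^2 × 5
gcd(33, 45) = 3.
Divide numerator and denominator by 3: 33/45 = 11/15.

11/15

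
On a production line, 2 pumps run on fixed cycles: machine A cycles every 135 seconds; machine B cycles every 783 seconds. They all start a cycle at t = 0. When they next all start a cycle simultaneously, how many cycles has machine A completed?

All finish a whole number of cycles simultaneously at t = LCM of the periods.
135 = 3^3 × 5
783 = 3^3 × 29
LCM(135, 783) = 3^3 × 5 × 29 = 3915.
Cycles for period 135: 3915 / 135 = 29.

29 cycles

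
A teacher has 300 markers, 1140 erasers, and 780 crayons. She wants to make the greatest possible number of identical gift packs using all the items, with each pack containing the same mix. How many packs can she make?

60 packs

The pack count must divide each quantity, so the greatest is gcd(300, 1140, 780).
300 = 2^2 × 3 × 5^2
1140 = 2^2 × 3 × 5 × 19
780 = 2^2 × 3 × 5 × 13
gcd(300, 1140, 780) = 2^2 × 3 × 5 = 60.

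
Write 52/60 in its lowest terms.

52 = 2^2 × 13
60 = 2^2 × 3 × 5
gcd(52, 60) = 2^2 = 4.
Divide numerator and denominator by 4: 52/60 = 13/15.

13/15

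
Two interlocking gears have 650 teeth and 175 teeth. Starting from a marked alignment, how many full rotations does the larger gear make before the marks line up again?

7 rotations

They are all back at their starting positions together after one LCM of the periods.
650 = 2 × 5^2 × 13
175 = 5^2 × 7
LCM(650, 175) = 2 × 5^2 × 7 × 13 = 4550.
Rotations for period 650: 4550 / 650 = 7.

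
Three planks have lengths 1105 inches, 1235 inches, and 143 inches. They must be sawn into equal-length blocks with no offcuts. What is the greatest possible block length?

13 inches

The block length must divide every plank, so the greatest is gcd(1105, 1235, 143).
1105 = 5 × 13 × 17
1235 = 5 × 13 × 19
143 = 11 × 13
gcd(1105, 1235, 143) = 13.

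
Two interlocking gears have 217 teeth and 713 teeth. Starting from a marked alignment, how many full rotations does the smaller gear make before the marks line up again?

All finish a whole number of cycles simultaneously at t = LCM of the periods.
217 = 7 × 31
713 = 23 × 31
LCM(217, 713) = 7 × 23 × 31 = 4991.
Rotations for period 217: 4991 / 217 = 23.

23 rotations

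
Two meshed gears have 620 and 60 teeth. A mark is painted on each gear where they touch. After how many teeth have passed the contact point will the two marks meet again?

The first simultaneous occurrence is after LCM of the individual periods.
620 = 2^2 × 5 × 31
60 = 2^2 × 3 × 5
LCM(620, 60) = 2^2 × 3 × 5 × 31 = 1860.

1860 teeth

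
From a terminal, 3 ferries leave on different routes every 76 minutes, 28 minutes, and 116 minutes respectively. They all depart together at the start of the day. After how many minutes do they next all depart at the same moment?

15428 minutes

We need the least common multiple of the intervals.
76 = 2^2 × 19
28 = 2^2 × 7
116 = 2^2 × 29
LCM(76, 28, 116) = 2^2 × 7 × 19 × 29 = 15428.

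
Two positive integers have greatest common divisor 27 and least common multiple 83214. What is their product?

For any two positive integers, gcd × lcm = product = 27 × 83214 = 2246778.

2246778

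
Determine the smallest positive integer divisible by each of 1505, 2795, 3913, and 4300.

1505 = 5 × 7 × 43
2795 = 5 × 13 × 43
3913 = 7 × 13 × 43
4300 = 2^2 × 5^2 × 43
LCM(1505, 2795, 3913, 4300) = 2^2 × 5^2 × 7 × 13 × 43 = 391300.

391300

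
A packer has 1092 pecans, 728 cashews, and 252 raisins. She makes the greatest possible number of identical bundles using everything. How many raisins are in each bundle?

9

Number of bundles = gcd(1092, 728, 252).
1092 = 2^2 × 3 × 7 × 13
728 = 2^3 × 7 × 13
252 = 2^2 × 3^2 × 7
gcd(1092, 728, 252) = 2^2 × 7 = 28.
raisins per bundle = 252 / 28 = 9.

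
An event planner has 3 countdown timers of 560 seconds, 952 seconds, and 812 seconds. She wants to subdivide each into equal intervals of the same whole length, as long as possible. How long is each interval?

28 seconds

The interval must divide each timer length; the longest such is the gcd.
560 = 2^4 × 5 × 7
952 = 2^3 × 7 × 17
812 = 2^2 × 7 × 29
gcd(560, 952, 812) = 2^2 × 7 = 28.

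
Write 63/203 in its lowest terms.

9/29

63 = 3^2 × 7
203 = 7 × 29
gcd(63, 203) = 7.
Divide numerator and denominator by 7: 63/203 = 9/29.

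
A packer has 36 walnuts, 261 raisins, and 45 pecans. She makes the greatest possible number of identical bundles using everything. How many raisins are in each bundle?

Number of bundles = gcd(36, 261, 45).
36 = 2^2 × 3^2
261 = 3^2 × 29
45 = 3^2 × 5
gcd(36, 261, 45) = 3^2 = 9.
raisins per bundle = 261 / 9 = 29.

29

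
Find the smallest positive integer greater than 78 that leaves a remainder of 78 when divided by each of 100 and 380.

N − 78 must be a common multiple of 100 and 380.
100 = 2^2 × 5^2
380 = 2^2 × 5 × 19
LCM(100, 380) = 2^2 × 5^2 × 19 = 1900.
Smallest N > 78 is LCM + 78 = 1900 + 78 = 1978.

1978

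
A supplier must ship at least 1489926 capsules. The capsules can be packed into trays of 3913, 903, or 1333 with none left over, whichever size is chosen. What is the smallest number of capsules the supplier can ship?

The number of capsules must be a common multiple of 3913, 903, and 1333, so a multiple of their LCM.
3913 = 7 × 13 × 43
903 = 3 × 7 × 43
1333 = 31 × 43
LCM(3913, 903, 1333) = 3 × 7 × 13 × 31 × 43 = 363909.
Smallest multiple of 363909 that is ≥ 1489926: ⌈1489926/363909⌉ × 363909 = 5 × 363909 = 1819545.

1819545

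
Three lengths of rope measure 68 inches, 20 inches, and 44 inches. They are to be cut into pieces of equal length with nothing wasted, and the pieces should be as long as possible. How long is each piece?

4 inches

Each piece length must divide every original length, so the longest possible is gcd(68, 20, 44).
68 = 2^2 × 17
20 = 2^2 × 5
44 = 2^2 × 11
gcd(68, 20, 44) = 2^2 = 4.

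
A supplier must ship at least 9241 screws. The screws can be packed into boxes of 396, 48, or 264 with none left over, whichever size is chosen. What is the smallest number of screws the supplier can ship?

9504

The number of screws must be a common multiple of 396, 48, and 264, so a multiple of their LCM.
396 = 2^2 × 3^2 × 11
48 = 2^4 × 3
264 = 2^3 × 3 × 11
LCM(396, 48, 264) = 2^4 × 3^2 × 11 = 1584.
Smallest multiple of 1584 that is ≥ 9241: ⌈9241/1584⌉ × 1584 = 6 × 1584 = 9504.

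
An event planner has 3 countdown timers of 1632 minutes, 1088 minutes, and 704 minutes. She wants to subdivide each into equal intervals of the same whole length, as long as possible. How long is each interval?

The interval must divide each timer length; the longest such is the gcd.
1632 = 2^5 × 3 × 17
1088 = 2^6 × 17
704 = 2^6 × 11
gcd(1632, 1088, 704) = 2^5 = 32.

32 minutes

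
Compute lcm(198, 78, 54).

7722

198 = 2 × 3^2 × 11
78 = 2 × 3 × 13
54 = 2 × 3^3
LCM(198, 78, 54) = 2 × 3^3 × 11 × 13 = 7722.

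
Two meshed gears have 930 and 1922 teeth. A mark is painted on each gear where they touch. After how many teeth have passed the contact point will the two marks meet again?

The first simultaneous occurrence is after LCM of the individual periods.
930 = 2 × 3 × 5 × 31
1922 = 2 × 31^2
LCM(930, 1922) = 2 × 3 × 5 × 31^2 = 28830.

28830 teeth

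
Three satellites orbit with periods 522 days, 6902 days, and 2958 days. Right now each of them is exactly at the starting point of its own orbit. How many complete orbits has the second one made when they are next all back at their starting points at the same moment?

9 orbits

They are all back at their starting positions together after one LCM of the periods.
522 = 2 × 3^2 × 29
6902 = 2 × 7 × 17 × 29
2958 = 2 × 3 × 17 × 29
LCM(522, 6902, 2958) = 2 × 3^2 × 7 × 17 × 29 = 62118.
Orbits for period 6902: 62118 / 6902 = 9.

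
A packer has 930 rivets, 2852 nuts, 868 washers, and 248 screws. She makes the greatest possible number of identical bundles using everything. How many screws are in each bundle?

4

Number of bundles = gcd(930, 2852, 868, 248).
930 = 2 × 3 × 5 × 31
2852 = 2^2 × 23 × 31
868 = 2^2 × 7 × 31
248 = 2^3 × 31
gcd(930, 2852, 868, 248) = 2 × 31 = 62.
screws per bundle = 248 / 62 = 4.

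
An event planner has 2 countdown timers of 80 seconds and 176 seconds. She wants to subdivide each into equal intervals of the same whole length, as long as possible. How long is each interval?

16 seconds

By the Euclidean algorithm:
176 = 2 × 80 + 16
80 = 5 × 16 + 0
gcd(80, 176) = 16.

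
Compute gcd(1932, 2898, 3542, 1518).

46

1932 = 2^2 × 3 × 7 × 23
2898 = 2 × 3^2 × 7 × 23
3542 = 2 × 7 × 11 × 23
1518 = 2 × 3 × 11 × 23
gcd(1932, 2898, 3542, 1518) = 2 × 23 = 46.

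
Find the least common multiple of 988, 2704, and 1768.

873392

988 = 2^2 × 13 × 19
2704 = 2^4 × 13^2
1768 = 2^3 × 13 × 17
LCM(988, 2704, 1768) = 2^4 × 13^2 × 17 × 19 = 873392.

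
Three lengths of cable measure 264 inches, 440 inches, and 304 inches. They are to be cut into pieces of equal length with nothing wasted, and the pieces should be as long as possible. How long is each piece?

8 inches

The greatest length dividing all of 264, 440, and 304 is their gcd.
264 = 2^3 × 3 × 11
440 = 2^3 × 5 × 11
304 = 2^4 × 19
gcd(264, 440, 304) = 2^3 = 8.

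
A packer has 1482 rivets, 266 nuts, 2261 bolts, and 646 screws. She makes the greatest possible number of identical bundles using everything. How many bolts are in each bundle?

Number of bundles = gcd(1482, 266, 2261, 646).
1482 = 2 × 3 × 13 × 19
266 = 2 × 7 × 19
2261 = 7 × 17 × 19
646 = 2 × 17 × 19
gcd(1482, 266, 2261, 646) = 19.
bolts per bundle = 2261 / 19 = 119.

119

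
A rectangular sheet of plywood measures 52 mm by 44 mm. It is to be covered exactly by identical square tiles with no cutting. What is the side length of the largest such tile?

4 mm

By the Euclidean algorithm:
52 = 1 × 44 + 8
44 = 5 × 8 + 4
8 = 2 × 4 + 0
gcd(52, 44) = 4.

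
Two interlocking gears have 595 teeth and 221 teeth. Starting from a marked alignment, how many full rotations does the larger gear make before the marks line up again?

13 rotations

They are all back at their starting positions together after one LCM of the periods.
595 = 5 × 7 × 17
221 = 13 × 17
LCM(595, 221) = 5 × 7 × 13 × 17 = 7735.
Rotations for period 595: 7735 / 595 = 13.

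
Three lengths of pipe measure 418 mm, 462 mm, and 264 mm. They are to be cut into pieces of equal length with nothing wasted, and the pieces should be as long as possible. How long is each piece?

22 mm

The greatest length dividing all of 418, 462, and 264 is their gcd.
418 = 2 × 11 × 19
462 = 2 × 3 × 7 × 11
264 = 2^3 × 3 × 11
gcd(418, 462, 264) = 2 × 11 = 22.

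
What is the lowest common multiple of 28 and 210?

420

28 = 2^2 × 7
210 = 2 × 3 × 5 × 7
LCM(28, 210) = 2^2 × 3 × 5 × 7 = 420.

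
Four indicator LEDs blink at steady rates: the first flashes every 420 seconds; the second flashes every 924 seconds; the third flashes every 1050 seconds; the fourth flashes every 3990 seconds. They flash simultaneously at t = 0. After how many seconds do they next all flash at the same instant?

We need the least common multiple of the intervals.
420 = 2^2 × 3 × 5 × 7
924 = 2^2 × 3 × 7 × 11
1050 = 2 × 3 × 5^2 × 7
3990 = 2 × 3 × 5 × 7 × 19
LCM(420, 924, 1050, 3990) = 2^2 × 3 × 5^2 × 7 × 11 × 19 = 438900.

438900 seconds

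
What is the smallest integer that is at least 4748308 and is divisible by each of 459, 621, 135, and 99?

The integer must be a common multiple of 459, 621, 135, and 99, so a multiple of their LCM.
459 = 3^3 × 17
621 = 3^3 × 23
135 = 3^3 × 5
99 = 3^2 × 11
LCM(459, 621, 135, 99) = 3^3 × 5 × 11 × 17 × 23 = 580635.
Smallest multiple of 580635 that is ≥ 4748308: ⌈4748308/580635⌉ × 580635 = 9 × 580635 = 5225715.

5225715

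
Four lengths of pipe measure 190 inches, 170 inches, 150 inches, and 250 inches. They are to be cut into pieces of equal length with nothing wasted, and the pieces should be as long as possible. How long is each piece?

10 inches

The greatest length dividing all of 190, 170, 150, and 250 is their gcd.
190 = 2 × 5 × 19
170 = 2 × 5 × 17
150 = 2 × 3 × 5^2
250 = 2 × 5^3
gcd(190, 170, 150, 250) = 2 × 5 = 10.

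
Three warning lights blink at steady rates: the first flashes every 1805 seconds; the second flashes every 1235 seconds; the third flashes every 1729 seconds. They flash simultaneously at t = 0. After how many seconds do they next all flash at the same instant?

The first simultaneous occurrence is after LCM of the individual periods.
1805 = 5 × 19^2
1235 = 5 × 13 × 19
1729 = 7 × 13 × 19
LCM(1805, 1235, 1729) = 5 × 7 × 13 × 19^2 = 164255.

164255 seconds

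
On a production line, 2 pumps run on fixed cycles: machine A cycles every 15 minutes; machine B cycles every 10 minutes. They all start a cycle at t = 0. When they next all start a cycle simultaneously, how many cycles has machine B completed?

3 cycles

The first common completion time is the LCM of the periods.
15 = 3 × 5
10 = 2 × 5
LCM(15, 10) = 2 × 3 × 5 = 30.
Cycles for period 10: 30 / 10 = 3.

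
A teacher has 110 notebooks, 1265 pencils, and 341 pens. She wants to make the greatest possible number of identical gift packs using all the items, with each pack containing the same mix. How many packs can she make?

The pack count must divide each quantity, so the greatest is gcd(110, 1265, 341).
110 = 2 × 5 × 11
1265 = 5 × 11 × 23
341 = 11 × 31
gcd(110, 1265, 341) = 11.

11 packs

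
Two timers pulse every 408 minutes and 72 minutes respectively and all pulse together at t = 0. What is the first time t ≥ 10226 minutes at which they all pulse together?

11016 minutes

Joint pulses occur at multiples of LCM(408, 72).
408 = 2^3 × 3 × 17
72 = 2^3 × 3^2
LCM(408, 72) = 2^3 × 3^2 × 17 = 1224.
Smallest multiple of 1224 that is ≥ 10226: ⌈10226/1224⌉ × 1224 = 9 × 1224 = 11016.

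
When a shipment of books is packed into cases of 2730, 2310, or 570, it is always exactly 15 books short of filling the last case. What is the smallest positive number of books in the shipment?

Being 15 short of a full case of size k means N ≡ −15 (mod k), i.e. N + 15 is a multiple of each size.
2730 = 2 × 3 × 5 × 7 × 13
2310 = 2 × 3 × 5 × 7 × 11
570 = 2 × 3 × 5 × 19
LCM(2730, 2310, 570) = 2 × 3 × 5 × 7 × 11 × 13 × 19 = 570570.
Smallest positive N is 570570 − 15 = 570555.

570555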